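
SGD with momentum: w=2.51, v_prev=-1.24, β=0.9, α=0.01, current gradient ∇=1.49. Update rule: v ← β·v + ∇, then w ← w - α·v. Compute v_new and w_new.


v_new = 0.9·-1.24 + 1.49 = -1.116 + 1.49 = 0.374
w_new = 2.51 - 0.01·0.374 = 2.51 - 0.00374 = 2.50626

v_new=0.374, w_new=2.50626


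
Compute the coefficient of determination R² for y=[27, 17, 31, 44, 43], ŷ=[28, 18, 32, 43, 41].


ȳ = 32.4
SS_res = Σ(y-ŷ)² = 8
SS_tot = Σ(y-ȳ)² = 515.2
R² = 1 - SS_res/SS_tot = 1 - 0.0155 = 0.9845

0.9845


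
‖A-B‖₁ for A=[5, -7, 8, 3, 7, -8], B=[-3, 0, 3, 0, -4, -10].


d = |5+ 3| + |-7-0| + |8-3| + |3-0| + |7+ 4| + |-8+ 10|
  = 8 + 7 + 5 + 3 + 11 + 2
  = 36

36


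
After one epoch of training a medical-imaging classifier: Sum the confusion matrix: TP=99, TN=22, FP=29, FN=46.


Total = TP + TN + FP + FN
= 99 + 22 + 29 + 46
= 196
(Predicted positive: 128, predicted negative: 68)

196


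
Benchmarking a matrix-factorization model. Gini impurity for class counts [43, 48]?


Probabilities: [43/91, 48/91] ≈ [0.4725, 0.5275]
Σpᵢ² = (1849 + 2304)/91² = 4153/8281
Gini = 1 - Σpᵢ² = 1 - 4153/8281 = 0.4985

0.4985


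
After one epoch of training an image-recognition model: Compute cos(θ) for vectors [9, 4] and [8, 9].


A·B = 9·8 + 4·9 = 108
‖A‖ = √97 = 9.8489, ‖B‖ = √145 = 12.0416
cos = 108/(√97·√145) = 108/√14065 = 0.9107

0.9107


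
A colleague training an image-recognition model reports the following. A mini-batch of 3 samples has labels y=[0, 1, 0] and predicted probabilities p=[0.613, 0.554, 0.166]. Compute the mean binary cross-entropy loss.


L[0] = -ln(1-0.613) = -ln(0.387) = 0.9493
L[1] = -ln(0.554) = 0.5906
L[2] = -ln(1-0.166) = -ln(0.834) = 0.1815
mean = (0.9493 + 0.5906 + 0.1815)/3 = 0.5738

0.5738


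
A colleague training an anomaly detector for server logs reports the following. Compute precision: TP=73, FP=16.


Precision = TP/(TP+FP)
= 73/(73+16)
= 73/89 = 82.02%

82.02%


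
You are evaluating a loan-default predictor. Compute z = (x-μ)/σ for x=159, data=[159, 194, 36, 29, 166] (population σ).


μ = 116.8, σ = 69.8553
z = (159 - 116.8)/69.8553 = 0.6041

0.6041


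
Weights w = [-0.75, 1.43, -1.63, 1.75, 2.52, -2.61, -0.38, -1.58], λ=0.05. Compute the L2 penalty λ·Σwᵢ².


‖w‖₂² = (-0.75)² + (1.43)² + (-1.63)² + (1.75)² + (2.52)² + (-2.61)² + (-0.38)² + (-1.58)²
     = 0.5625 + 2.0449 + 2.6569 + 3.0625 + 6.3504 + 6.8121 + 0.1444 + 2.4964
     = 24.1301
λ·‖w‖₂² = 0.05·24.1301 = 1.206505

1.206505


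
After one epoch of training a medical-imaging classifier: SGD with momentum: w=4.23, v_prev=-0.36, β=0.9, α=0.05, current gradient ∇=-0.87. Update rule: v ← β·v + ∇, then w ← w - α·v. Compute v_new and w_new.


v_new = 0.9·-0.36 - 0.87 = -0.324 - 0.87 = -1.194
w_new = 4.23 - 0.05·-1.194 = 4.23 + 0.0597 = 4.2897

v_new=-1.194, w_new=4.2897


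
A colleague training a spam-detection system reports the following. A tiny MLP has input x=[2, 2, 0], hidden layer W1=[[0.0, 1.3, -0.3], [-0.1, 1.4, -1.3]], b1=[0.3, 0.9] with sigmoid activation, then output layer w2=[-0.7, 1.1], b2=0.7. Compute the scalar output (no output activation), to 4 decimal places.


z1[0] = (0.0)·(2) + (1.3)·(2) + (-0.3)·(0) + 0.3 = 2.9
z1[1] = (-0.1)·(2) + (1.4)·(2) + (-1.3)·(0) + 0.9 = 3.5
h = sigmoid(z1) = [0.9478, 0.9707]
output = (-0.7)·(0.9478) + (1.1)·(0.9707) + 0.7 = 1.1043

1.1043


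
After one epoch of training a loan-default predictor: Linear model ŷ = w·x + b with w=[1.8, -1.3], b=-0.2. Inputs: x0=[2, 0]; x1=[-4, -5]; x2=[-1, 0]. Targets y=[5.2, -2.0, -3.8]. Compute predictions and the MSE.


ŷ0 = (1.8)·(2) + (-1.3)·(0) - 0.2 = 3.4
ŷ1 = (1.8)·(-4) + (-1.3)·(-5) - 0.2 = -0.9
ŷ2 = (1.8)·(-1) + (-1.3)·(0) - 0.2 = -2.0
errors² = [3.24, 1.21, 3.24]
MSE = 7.6900/3 = 2.5633

2.5633


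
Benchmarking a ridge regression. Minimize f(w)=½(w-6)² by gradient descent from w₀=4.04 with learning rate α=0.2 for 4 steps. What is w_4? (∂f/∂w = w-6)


step 1: grad = 4.04-6 = -1.96; w = 4.04 - 0.2·(-1.96) = 4.432
step 2: grad = 4.432-6 = -1.568; w = 4.432 - 0.2·(-1.568) = 4.7456
step 3: grad = 4.7456-6 = -1.2544; w = 4.7456 - 0.2·(-1.2544) = 4.99648
step 4: grad = 4.99648-6 = -1.00352; w = 4.99648 - 0.2·(-1.00352) = 5.197184

5.197184


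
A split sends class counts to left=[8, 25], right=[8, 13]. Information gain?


Parent = [16, 38], H_parent = 0.8767
H_left = 0.799 (n=33), H_right = 0.9587 (n=21)
H_children = (33/54)·0.799 + (21/54)·0.9587 = 0.8611
IG = 0.8767 - 0.8611 = 0.0156

0.0156


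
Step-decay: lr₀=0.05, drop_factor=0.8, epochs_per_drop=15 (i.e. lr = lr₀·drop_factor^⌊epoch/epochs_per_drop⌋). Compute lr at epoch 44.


n_drops = ⌊44/15⌋ = 2
lr = 0.05·0.8^2 = 0.05·0.64 = 0.032

0.032


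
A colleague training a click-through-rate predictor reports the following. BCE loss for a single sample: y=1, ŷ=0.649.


BCE = -[y·ln(p) + (1-y)·ln(1-p)]
= -1·ln(0.649) - 0
= -ln(0.649) = 0.4323

0.4323


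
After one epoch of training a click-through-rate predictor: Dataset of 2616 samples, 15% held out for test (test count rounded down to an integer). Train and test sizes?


Test = ⌊2616·15/100⌋ = 392
Train = 2616 - 392 = 2224

Train: 2224, Test: 392


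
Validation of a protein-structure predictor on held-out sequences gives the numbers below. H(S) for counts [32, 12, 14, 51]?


Probabilities: [32/109, 12/109, 14/109, 51/109] ≈ [0.2936, 0.1101, 0.1284, 0.4679]
H = -((32/109)·log₂(32/109) + (12/109)·log₂(12/109) + (14/109)·log₂(14/109) + (51/109)·log₂(51/109))
  = 1.7625 bits

1.7625 bits


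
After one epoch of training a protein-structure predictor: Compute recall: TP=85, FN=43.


Recall = TP/(TP+FN)
= 85/(85+43)
= 85/128 = 66.41%

66.41%


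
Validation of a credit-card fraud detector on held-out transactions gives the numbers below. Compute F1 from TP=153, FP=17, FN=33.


Precision = 153/170 = 0.9
Recall = 153/186 = 0.8226
F1 = 2·P·R/(P+R) = 2·TP/(2·TP+FP+FN) = 306/(306+17+33) = 306/356 = 0.8596

0.8596


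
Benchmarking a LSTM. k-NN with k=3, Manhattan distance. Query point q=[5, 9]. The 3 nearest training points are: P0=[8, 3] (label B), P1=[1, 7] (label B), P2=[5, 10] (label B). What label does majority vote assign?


d(q,P0) = 9  (label B)
d(q,P1) = 6  (label B)
d(q,P2) = 1  (label B)
Votes: A=0, B=3
Majority → B

B


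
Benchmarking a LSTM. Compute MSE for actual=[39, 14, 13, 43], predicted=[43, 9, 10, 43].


Squared errors: (39-43)²=16, (14-9)²=25, (13-10)²=9, (43-43)²=0
Sum = 50
MSE = 50/4 = 25/2

25/2


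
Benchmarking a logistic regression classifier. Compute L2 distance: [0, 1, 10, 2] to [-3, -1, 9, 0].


d = √((0+ 3)² + (1+ 1)² + (10-9)² + (2-0)²)
  = √(9 + 4 + 1 + 4)
  = √18 = 4.2426

4.2426


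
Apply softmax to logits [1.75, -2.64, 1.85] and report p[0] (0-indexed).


Exponentials: e^1.75=5.7546, e^-2.64=0.0714, e^1.85=6.3598
Sum = 12.1858
Softmax = [0.4722, 0.0059, 0.5219]
p[0] = 5.7546/12.1858 = 0.4722

0.4722


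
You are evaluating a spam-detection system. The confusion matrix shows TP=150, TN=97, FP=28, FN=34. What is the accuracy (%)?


Accuracy = (TP+TN)/(TP+TN+FP+FN)
= (150+97)/(309)
= 247/309 = 79.94%

79.94%


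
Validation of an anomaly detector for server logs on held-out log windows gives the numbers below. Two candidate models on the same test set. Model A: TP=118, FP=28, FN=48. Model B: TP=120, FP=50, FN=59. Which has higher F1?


Model A: P=118/146=0.8082, R=118/166=0.7108, F1=2PR/(P+R)=2TP/(2TP+FP+FN)=236/312=0.7564
Model B: P=120/170=0.7059, R=120/179=0.6704, F1=2PR/(P+R)=2TP/(2TP+FP+FN)=240/349=0.6877
0.7564 > 0.6877 → Model A

Model A


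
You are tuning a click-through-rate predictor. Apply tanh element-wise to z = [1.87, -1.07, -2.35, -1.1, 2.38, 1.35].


tanh(1.87) = 0.9536
tanh(-1.07) = -0.7895
tanh(-2.35) = -0.982
tanh(-1.1) = -0.8005
tanh(2.38) = 0.983
tanh(1.35) = 0.8741
result = [0.9536, -0.7895, -0.982, -0.8005, 0.983, 0.8741]

[0.9536, -0.7895, -0.982, -0.8005, 0.983, 0.8741]


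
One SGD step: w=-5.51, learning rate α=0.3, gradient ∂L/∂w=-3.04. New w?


w_new = w - α·∇
= -5.51 - 0.3·-3.04
= -5.51 + 0.912
= -4.598

-4.598


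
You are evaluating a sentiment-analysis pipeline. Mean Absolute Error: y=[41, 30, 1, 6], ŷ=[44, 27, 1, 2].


Absolute errors: |41-44|=3, |30-27|=3, |1-1|=0, |6-2|=4
Sum = 10
MAE = 10/4 = 5/2

5/2


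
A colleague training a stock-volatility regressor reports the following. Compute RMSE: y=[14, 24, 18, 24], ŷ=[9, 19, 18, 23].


MSE = 51/4 = 12.75
RMSE = √(51/4) = 3.5707

3.5707


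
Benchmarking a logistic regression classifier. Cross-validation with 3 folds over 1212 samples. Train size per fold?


Fold size = 1212/3 = 404
Training per fold = 1212 - 404 = 808

808


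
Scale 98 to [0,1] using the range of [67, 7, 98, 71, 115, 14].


min=7, max=115
(98-7)/(115-7) = 91/108 = 0.8426

0.8426


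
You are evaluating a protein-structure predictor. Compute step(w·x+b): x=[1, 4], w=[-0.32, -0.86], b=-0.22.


z = (1)·(-0.32) + (4)·(-0.86) - 0.22
  = -3.98
step(z) = 0 (z<0)

0


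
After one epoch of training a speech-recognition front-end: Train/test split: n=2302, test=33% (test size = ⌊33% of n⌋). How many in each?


Test = ⌊2302·33/100⌋ = 759
Train = 2302 - 759 = 1543

Train: 1543, Test: 759


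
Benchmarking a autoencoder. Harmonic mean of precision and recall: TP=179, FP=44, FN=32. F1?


Precision = 179/223 = 0.8027
Recall = 179/211 = 0.8483
F1 = 2·P·R/(P+R) = 2·TP/(2·TP+FP+FN) = 358/(358+44+32) = 358/434 = 0.8249

0.8249


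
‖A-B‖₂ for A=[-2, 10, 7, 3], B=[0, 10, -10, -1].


d = √((-2-0)² + (10-10)² + (7+ 10)² + (3+ 1)²)
  = √(4 + 0 + 289 + 16)
  = √309 = 17.5784

17.5784


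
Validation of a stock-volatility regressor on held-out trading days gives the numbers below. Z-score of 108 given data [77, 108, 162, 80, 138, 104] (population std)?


μ = 111.5, σ = 30.2861
z = (108 - 111.5)/30.2861 = -0.1156

-0.1156


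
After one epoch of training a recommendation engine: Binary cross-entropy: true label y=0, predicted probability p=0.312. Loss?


BCE = -[y·ln(p) + (1-y)·ln(1-p)]
= -0 - 1·ln(1-0.312)
= -ln(0.688) = 0.374

0.374


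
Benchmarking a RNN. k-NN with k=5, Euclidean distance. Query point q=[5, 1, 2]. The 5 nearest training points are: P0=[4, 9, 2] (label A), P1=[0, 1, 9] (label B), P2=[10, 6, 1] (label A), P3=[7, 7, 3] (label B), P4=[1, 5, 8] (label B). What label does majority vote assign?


d(q,P0) = 8.0623  (label A)
d(q,P1) = 8.6023  (label B)
d(q,P2) = 7.1414  (label A)
d(q,P3) = 6.4031  (label B)
d(q,P4) = 8.2462  (label B)
Votes: A=2, B=3
Majority → B

B


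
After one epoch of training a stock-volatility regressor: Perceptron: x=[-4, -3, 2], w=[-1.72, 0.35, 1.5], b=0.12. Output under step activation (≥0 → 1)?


z = (-4)·(-1.72) + (-3)·(0.35) + (2)·(1.5) + 0.12
  = 8.95
step(z) = 1 (z≥0)

1


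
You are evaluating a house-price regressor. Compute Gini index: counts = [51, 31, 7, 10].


Probabilities: [51/99, 31/99, 7/99, 10/99] ≈ [0.5152, 0.3131, 0.0707, 0.101]
Σpᵢ² = (2601 + 961 + 49 + 100)/99² = 3711/9801
Gini = 1 - Σpᵢ² = 1 - 3711/9801 = 0.6214

0.6214


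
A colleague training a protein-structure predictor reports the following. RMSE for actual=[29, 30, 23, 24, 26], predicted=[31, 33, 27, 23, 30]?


MSE = 46/5 = 9.2
RMSE = √(46/5) = 3.0332

3.0332


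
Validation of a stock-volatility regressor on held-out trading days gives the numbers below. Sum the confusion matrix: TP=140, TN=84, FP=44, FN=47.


Total = TP + TN + FP + FN
= 140 + 84 + 44 + 47
= 315
(Predicted positive: 184, predicted negative: 131)

315


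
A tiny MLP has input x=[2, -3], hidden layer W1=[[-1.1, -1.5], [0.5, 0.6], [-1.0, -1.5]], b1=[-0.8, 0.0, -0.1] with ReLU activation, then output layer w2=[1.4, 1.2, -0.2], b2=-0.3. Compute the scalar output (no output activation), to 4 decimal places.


z1[0] = (-1.1)·(2) + (-1.5)·(-3) - 0.8 = 1.5
z1[1] = (0.5)·(2) + (0.6)·(-3) + 0.0 = -0.8
z1[2] = (-1.0)·(2) + (-1.5)·(-3) - 0.1 = 2.4
h = ReLU(z1) = [1.5, 0.0, 2.4]
output = (1.4)·(1.5) + (1.2)·(0.0) + (-0.2)·(2.4) - 0.3 = 1.32

1.32


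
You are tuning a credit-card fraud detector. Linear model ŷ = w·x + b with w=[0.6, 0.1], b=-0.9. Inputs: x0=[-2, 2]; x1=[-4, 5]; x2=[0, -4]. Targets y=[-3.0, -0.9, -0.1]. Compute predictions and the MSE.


ŷ0 = (0.6)·(-2) + (0.1)·(2) - 0.9 = -1.9
ŷ1 = (0.6)·(-4) + (0.1)·(5) - 0.9 = -2.8
ŷ2 = (0.6)·(0) + (0.1)·(-4) - 0.9 = -1.3
errors² = [1.21, 3.61, 1.44]
MSE = 6.2600/3 = 2.0867

2.0867


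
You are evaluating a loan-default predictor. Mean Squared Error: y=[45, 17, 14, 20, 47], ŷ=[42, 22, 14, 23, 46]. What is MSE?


Squared errors: (45-42)²=9, (17-22)²=25, (14-14)²=0, (20-23)²=9, (47-46)²=1
Sum = 44
MSE = 44/5 = 44/5

44/5


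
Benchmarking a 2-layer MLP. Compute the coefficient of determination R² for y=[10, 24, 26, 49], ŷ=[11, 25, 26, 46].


ȳ = 27.25
SS_res = Σ(y-ŷ)² = 11
SS_tot = Σ(y-ȳ)² = 782.75
R² = 1 - SS_res/SS_tot = 1 - 0.0141 = 0.9859

0.9859


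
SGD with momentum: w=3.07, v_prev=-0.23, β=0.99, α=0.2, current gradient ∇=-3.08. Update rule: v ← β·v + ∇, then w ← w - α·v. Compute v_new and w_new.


v_new = 0.99·-0.23 - 3.08 = -0.2277 - 3.08 = -3.3077
w_new = 3.07 - 0.2·-3.3077 = 3.07 + 0.66154 = 3.73154

v_new=-3.3077, w_new=3.73154


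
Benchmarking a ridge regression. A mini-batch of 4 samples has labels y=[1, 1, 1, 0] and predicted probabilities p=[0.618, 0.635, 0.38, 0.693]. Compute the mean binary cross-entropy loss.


L[0] = -ln(0.618) = 0.4813
L[1] = -ln(0.635) = 0.4541
L[2] = -ln(0.38) = 0.9676
L[3] = -ln(1-0.693) = -ln(0.307) = 1.1809
mean = (0.4813 + 0.4541 + 0.9676 + 1.1809)/4 = 0.771

0.771


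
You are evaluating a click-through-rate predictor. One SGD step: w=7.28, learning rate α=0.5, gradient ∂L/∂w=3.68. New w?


w_new = w - α·∇
= 7.28 - 0.5·3.68
= 7.28 - 1.84
= 5.44

5.44


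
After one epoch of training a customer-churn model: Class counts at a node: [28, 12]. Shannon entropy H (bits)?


Probabilities: [28/40, 12/40] ≈ [0.7, 0.3]
H = -((28/40)·log₂(28/40) + (12/40)·log₂(12/40))
  = 0.8813 bits

0.8813 bits


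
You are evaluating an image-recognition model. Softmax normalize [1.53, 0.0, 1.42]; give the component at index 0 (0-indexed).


Exponentials: e^1.53=4.6182, e^0.0=1, e^1.42=4.1371
Sum = 9.7553
Softmax = [0.4734, 0.1025, 0.4241]
p[0] = 4.6182/9.7553 = 0.4734

0.4734


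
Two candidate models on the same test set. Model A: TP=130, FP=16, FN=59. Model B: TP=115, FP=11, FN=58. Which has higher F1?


Model A: P=130/146=0.8904, R=130/189=0.6878, F1=2PR/(P+R)=2TP/(2TP+FP+FN)=260/335=0.7761
Model B: P=115/126=0.9127, R=115/173=0.6647, F1=2PR/(P+R)=2TP/(2TP+FP+FN)=230/299=0.7692
0.7761 > 0.7692 → Model A

Model A


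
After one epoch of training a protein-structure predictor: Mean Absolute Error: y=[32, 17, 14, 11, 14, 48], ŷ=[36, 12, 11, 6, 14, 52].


Absolute errors: |32-36|=4, |17-12|=5, |14-11|=3, |11-6|=5, |14-14|=0, |48-52|=4
Sum = 21
MAE = 21/6 = 7/2

7/2


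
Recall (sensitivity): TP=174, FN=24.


Recall = TP/(TP+FN)
= 174/(174+24)
= 174/198 = 87.88%

87.88%


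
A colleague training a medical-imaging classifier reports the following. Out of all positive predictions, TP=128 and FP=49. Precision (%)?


Precision = TP/(TP+FP)
= 128/(128+49)
= 128/177 = 72.32%

72.32%


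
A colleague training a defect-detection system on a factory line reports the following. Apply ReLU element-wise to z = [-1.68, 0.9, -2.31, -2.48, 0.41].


ReLU(-1.68) = max(0, -1.68) = 0.0
ReLU(0.9) = max(0, 0.9) = 0.9
ReLU(-2.31) = max(0, -2.31) = 0.0
ReLU(-2.48) = max(0, -2.48) = 0.0
ReLU(0.41) = max(0, 0.41) = 0.41
result = [0.0, 0.9, 0.0, 0.0, 0.41]

[0.0, 0.9, 0.0, 0.0, 0.41]


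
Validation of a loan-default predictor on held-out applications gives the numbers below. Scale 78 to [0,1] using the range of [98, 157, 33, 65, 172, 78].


min=33, max=172
(78-33)/(172-33) = 45/139 = 0.3237

0.3237


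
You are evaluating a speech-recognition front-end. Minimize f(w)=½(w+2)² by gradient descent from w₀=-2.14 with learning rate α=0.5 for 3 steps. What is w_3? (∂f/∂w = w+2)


step 1: grad = -2.14+2 = -0.14; w = -2.14 - 0.5·(-0.14) = -2.07
step 2: grad = -2.07+2 = -0.07; w = -2.07 - 0.5·(-0.07) = -2.035
step 3: grad = -2.035+2 = -0.035; w = -2.035 - 0.5·(-0.035) = -2.0175

-2.0175


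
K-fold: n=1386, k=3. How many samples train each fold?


Fold size = 1386/3 = 462
Training per fold = 1386 - 462 = 924

924


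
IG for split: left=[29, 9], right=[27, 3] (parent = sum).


Parent = [56, 12], H_parent = 0.6723
H_left = 0.7897 (n=38), H_right = 0.469 (n=30)
H_children = (38/68)·0.7897 + (30/68)·0.469 = 0.6482
IG = 0.6723 - 0.6482 = 0.0241

0.0241


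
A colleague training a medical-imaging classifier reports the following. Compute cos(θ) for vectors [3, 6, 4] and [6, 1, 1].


A·B = 3·6 + 6·1 + 4·1 = 28
‖A‖ = √61 = 7.8102, ‖B‖ = √38 = 6.1644
cos = 28/(√61·√38) = 28/√2318 = 0.5816

0.5816


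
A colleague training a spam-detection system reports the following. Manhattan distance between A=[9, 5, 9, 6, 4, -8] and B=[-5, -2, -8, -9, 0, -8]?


d = |9+ 5| + |5+ 2| + |9+ 8| + |6+ 9| + |4-0| + |-8+ 8|
  = 14 + 7 + 17 + 15 + 4 + 0
  = 57

57


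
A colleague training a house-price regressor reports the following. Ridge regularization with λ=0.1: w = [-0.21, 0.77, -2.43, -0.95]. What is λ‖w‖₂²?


‖w‖₂² = (-0.21)² + (0.77)² + (-2.43)² + (-0.95)²
     = 0.0441 + 0.5929 + 5.9049 + 0.9025
     = 7.4444
λ·‖w‖₂² = 0.1·7.4444 = 0.74444

0.74444


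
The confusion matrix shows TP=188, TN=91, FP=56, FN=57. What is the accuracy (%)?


Accuracy = (TP+TN)/(TP+TN+FP+FN)
= (188+91)/(392)
= 279/392 = 71.17%

71.17%


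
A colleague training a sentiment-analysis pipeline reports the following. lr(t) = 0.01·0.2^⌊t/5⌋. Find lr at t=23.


n_drops = ⌊23/5⌋ = 4
lr = 0.01·0.2^4 = 0.01·0.0016 = 0.000016

0.000016


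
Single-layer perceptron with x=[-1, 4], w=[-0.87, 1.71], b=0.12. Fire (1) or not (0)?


z = (-1)·(-0.87) + (4)·(1.71) + 0.12
  = 7.83
step(z) = 1 (z≥0)

1


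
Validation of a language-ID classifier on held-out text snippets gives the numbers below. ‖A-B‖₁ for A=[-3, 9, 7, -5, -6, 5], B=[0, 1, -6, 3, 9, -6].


d = |-3-0| + |9-1| + |7+ 6| + |-5-3| + |-6-9| + |5+ 6|
  = 3 + 8 + 13 + 8 + 15 + 11
  = 58

58


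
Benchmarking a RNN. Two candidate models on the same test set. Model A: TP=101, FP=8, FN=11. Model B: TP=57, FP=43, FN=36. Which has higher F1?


Model A: P=101/109=0.9266, R=101/112=0.9018, F1=2PR/(P+R)=2TP/(2TP+FP+FN)=202/221=0.914
Model B: P=57/100=0.57, R=57/93=0.6129, F1=2PR/(P+R)=2TP/(2TP+FP+FN)=114/193=0.5907
0.914 > 0.5907 → Model A

Model A


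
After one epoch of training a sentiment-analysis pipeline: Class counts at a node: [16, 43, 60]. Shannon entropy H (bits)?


Probabilities: [16/119, 43/119, 60/119] ≈ [0.1345, 0.3613, 0.5042]
H = -((16/119)·log₂(16/119) + (43/119)·log₂(43/119) + (60/119)·log₂(60/119))
  = 1.418 bits

1.418 bits


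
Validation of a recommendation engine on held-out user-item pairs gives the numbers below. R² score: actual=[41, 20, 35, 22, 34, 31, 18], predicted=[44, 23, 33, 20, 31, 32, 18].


ȳ = 28.7143
SS_res = Σ(y-ŷ)² = 36
SS_tot = Σ(y-ȳ)² = 459.43
R² = 1 - SS_res/SS_tot = 1 - 0.0784 = 0.9216

0.9216


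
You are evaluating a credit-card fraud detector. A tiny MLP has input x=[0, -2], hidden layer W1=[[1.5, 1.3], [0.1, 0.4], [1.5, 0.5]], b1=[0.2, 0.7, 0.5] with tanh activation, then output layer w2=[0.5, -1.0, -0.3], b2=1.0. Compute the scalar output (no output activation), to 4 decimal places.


z1[0] = (1.5)·(0) + (1.3)·(-2) + 0.2 = -2.4
z1[1] = (0.1)·(0) + (0.4)·(-2) + 0.7 = -0.1
z1[2] = (1.5)·(0) + (0.5)·(-2) + 0.5 = -0.5
h = tanh(z1) = [-0.9837, -0.0997, -0.4621]
output = (0.5)·(-0.9837) + (-1.0)·(-0.0997) + (-0.3)·(-0.4621) + 1.0 = 0.7465

0.7465


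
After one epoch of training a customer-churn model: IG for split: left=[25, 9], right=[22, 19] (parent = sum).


Parent = [47, 28], H_parent = 0.9532
H_left = 0.8338 (n=34), H_right = 0.9961 (n=41)
H_children = (34/75)·0.8338 + (41/75)·0.9961 = 0.9225
IG = 0.9532 - 0.9225 = 0.0307

0.0307


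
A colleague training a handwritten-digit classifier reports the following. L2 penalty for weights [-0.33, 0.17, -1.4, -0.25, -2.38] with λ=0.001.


‖w‖₂² = (-0.33)² + (0.17)² + (-1.4)² + (-0.25)² + (-2.38)²
     = 0.1089 + 0.0289 + 1.96 + 0.0625 + 5.6644
     = 7.8247
λ·‖w‖₂² = 0.001·7.8247 = 0.007825

0.007825


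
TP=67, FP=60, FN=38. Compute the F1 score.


Precision = 67/127 = 0.5276
Recall = 67/105 = 0.6381
F1 = 2·P·R/(P+R) = 2·TP/(2·TP+FP+FN) = 134/(134+60+38) = 134/232 = 0.5776

0.5776


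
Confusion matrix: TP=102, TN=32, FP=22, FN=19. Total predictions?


Total = TP + TN + FP + FN
= 102 + 32 + 22 + 19
= 175
(Predicted positive: 124, predicted negative: 51)

175


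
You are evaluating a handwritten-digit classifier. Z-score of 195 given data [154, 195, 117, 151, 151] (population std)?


μ = 153.6, σ = 24.7677
z = (195 - 153.6)/24.7677 = 1.6715

1.6715


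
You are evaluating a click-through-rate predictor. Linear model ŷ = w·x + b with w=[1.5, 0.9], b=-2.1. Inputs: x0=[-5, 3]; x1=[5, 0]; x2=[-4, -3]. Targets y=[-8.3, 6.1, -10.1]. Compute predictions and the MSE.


ŷ0 = (1.5)·(-5) + (0.9)·(3) - 2.1 = -6.9
ŷ1 = (1.5)·(5) + (0.9)·(0) - 2.1 = 5.4
ŷ2 = (1.5)·(-4) + (0.9)·(-3) - 2.1 = -10.8
errors² = [1.96, 0.49, 0.49]
MSE = 2.9400/3 = 0.98

0.98


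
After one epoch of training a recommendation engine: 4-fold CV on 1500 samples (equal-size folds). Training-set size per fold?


Fold size = 1500/4 = 375
Training per fold = 1500 - 375 = 1125

1125


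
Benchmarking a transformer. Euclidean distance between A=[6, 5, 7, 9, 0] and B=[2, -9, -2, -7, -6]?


d = √((6-2)² + (5+ 9)² + (7+ 2)² + (9+ 7)² + (0+ 6)²)
  = √(16 + 196 + 81 + 256 + 36)
  = √585 = 24.1868

24.1868


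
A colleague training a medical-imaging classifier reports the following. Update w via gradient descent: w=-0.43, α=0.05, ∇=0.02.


w_new = w - α·∇
= -0.43 - 0.05·0.02
= -0.43 - 0.001
= -0.431

-0.431


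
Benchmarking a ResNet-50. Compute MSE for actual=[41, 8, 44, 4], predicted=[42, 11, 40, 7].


Squared errors: (41-42)²=1, (8-11)²=9, (44-40)²=16, (4-7)²=9
Sum = 35
MSE = 35/4 = 35/4

35/4


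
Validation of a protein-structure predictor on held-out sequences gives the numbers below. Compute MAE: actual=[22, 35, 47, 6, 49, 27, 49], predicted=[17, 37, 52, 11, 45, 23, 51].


Absolute errors: |22-17|=5, |35-37|=2, |47-52|=5, |6-11|=5, |49-45|=4, |27-23|=4, |49-51|=2
Sum = 27
MAE = 27/7 = 27/7

27/7


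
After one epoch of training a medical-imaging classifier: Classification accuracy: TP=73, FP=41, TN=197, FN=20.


Accuracy = (TP+TN)/(TP+TN+FP+FN)
= (73+197)/(331)
= 270/331 = 81.57%

81.57%


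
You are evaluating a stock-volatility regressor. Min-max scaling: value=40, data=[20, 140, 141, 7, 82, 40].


min=7, max=141
(40-7)/(141-7) = 33/134 = 0.2463

0.2463


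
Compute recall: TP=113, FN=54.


Recall = TP/(TP+FN)
= 113/(113+54)
= 113/167 = 67.66%

67.66%


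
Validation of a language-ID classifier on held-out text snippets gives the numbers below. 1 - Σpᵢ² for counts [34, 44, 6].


Probabilities: [34/84, 44/84, 6/84] ≈ [0.4048, 0.5238, 0.0714]
Σpᵢ² = (1156 + 1936 + 36)/84² = 3128/7056
Gini = 1 - Σpᵢ² = 1 - 3128/7056 = 0.5567

0.5567


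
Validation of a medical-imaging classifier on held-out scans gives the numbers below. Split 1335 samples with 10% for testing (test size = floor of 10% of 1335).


Test = ⌊1335·10/100⌋ = 133
Train = 1335 - 133 = 1202

Train: 1202, Test: 133


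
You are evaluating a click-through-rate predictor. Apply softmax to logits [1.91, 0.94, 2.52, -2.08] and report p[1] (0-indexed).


Exponentials: e^1.91=6.7531, e^0.94=2.56, e^2.52=12.4286, e^-2.08=0.1249
Sum = 21.8666
Softmax = [0.3088, 0.1171, 0.5684, 0.0057]
p[1] = 2.56/21.8666 = 0.1171

0.1171


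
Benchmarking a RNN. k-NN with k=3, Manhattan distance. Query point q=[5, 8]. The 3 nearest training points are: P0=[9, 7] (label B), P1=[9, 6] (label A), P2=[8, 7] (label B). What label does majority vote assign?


d(q,P0) = 5  (label B)
d(q,P1) = 6  (label A)
d(q,P2) = 4  (label B)
Votes: A=1, B=2
Majority → B

B


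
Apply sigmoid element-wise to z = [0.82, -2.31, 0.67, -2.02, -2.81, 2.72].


σ(0.82) = 1/(1+e^-0.82) = 0.6942
σ(-2.31) = 1/(1+e^2.31) = 0.0903
σ(0.67) = 1/(1+e^-0.67) = 0.6615
σ(-2.02) = 1/(1+e^2.02) = 0.1171
σ(-2.81) = 1/(1+e^2.81) = 0.0568
σ(2.72) = 1/(1+e^-2.72) = 0.9382
result = [0.6942, 0.0903, 0.6615, 0.1171, 0.0568, 0.9382]

[0.6942, 0.0903, 0.6615, 0.1171, 0.0568, 0.9382]


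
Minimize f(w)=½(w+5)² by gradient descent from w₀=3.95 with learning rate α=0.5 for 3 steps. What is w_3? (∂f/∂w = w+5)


step 1: grad = 3.95+5 = 8.95; w = 3.95 - 0.5·(8.95) = -0.525
step 2: grad = -0.525+5 = 4.475; w = -0.525 - 0.5·(4.475) = -2.7625
step 3: grad = -2.7625+5 = 2.2375; w = -2.7625 - 0.5·(2.2375) = -3.88125

-3.88125


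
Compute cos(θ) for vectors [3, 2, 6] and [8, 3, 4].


A·B = 3·8 + 2·3 + 6·4 = 54
‖A‖ = √49 = 7, ‖B‖ = √89 = 9.434
cos = 54/(√49·√89) = 54/√4361 = 0.8177

0.8177


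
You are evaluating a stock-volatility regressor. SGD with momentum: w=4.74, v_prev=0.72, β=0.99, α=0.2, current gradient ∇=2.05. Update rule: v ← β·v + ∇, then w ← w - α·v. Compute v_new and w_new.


v_new = 0.99·0.72 + 2.05 = 0.7128 + 2.05 = 2.7628
w_new = 4.74 - 0.2·2.7628 = 4.74 - 0.55256 = 4.18744

v_new=2.7628, w_new=4.18744


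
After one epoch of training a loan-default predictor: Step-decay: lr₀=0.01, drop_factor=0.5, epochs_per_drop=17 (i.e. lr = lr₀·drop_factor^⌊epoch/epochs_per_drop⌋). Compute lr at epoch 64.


n_drops = ⌊64/17⌋ = 3
lr = 0.01·0.5^3 = 0.01·0.125 = 0.00125

0.00125


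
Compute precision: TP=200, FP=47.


Precision = TP/(TP+FP)
= 200/(200+47)
= 200/247 = 80.97%

80.97%


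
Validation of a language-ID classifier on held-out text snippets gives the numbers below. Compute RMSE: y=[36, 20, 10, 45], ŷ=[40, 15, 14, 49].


MSE = 73/4 = 18.25
RMSE = √(73/4) = 4.272

4.272


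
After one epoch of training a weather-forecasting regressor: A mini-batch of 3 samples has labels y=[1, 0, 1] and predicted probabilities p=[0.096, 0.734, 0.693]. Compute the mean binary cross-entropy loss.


L[0] = -ln(0.096) = 2.3434
L[1] = -ln(1-0.734) = -ln(0.266) = 1.3243
L[2] = -ln(0.693) = 0.3667
mean = (2.3434 + 1.3243 + 0.3667)/3 = 1.3448

1.3448


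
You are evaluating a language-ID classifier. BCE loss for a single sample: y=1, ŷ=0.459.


BCE = -[y·ln(p) + (1-y)·ln(1-p)]
= -1·ln(0.459) - 0
= -ln(0.459) = 0.7787

0.7787


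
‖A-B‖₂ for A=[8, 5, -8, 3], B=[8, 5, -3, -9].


d = √((8-8)² + (5-5)² + (-8+ 3)² + (3+ 9)²)
  = √(0 + 0 + 25 + 144)
  = √169 = 13.0

13.0


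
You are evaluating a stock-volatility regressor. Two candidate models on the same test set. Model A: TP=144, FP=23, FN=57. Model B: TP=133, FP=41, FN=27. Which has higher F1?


Model A: P=144/167=0.8623, R=144/201=0.7164, F1=2PR/(P+R)=2TP/(2TP+FP+FN)=288/368=0.7826
Model B: P=133/174=0.7644, R=133/160=0.8313, F1=2PR/(P+R)=2TP/(2TP+FP+FN)=266/334=0.7964
0.7826 < 0.7964 → Model B

Model B


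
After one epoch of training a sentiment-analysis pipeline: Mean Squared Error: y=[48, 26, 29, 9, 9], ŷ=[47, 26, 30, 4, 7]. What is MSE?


Squared errors: (48-47)²=1, (26-26)²=0, (29-30)²=1, (9-4)²=25, (9-7)²=4
Sum = 31
MSE = 31/5 = 31/5

31/5


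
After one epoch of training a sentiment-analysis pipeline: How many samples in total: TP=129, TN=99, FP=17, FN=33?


Total = TP + TN + FP + FN
= 129 + 99 + 17 + 33
= 278
(Predicted positive: 146, predicted negative: 132)

278


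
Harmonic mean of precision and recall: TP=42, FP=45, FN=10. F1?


Precision = 42/87 = 0.4828
Recall = 42/52 = 0.8077
F1 = 2·P·R/(P+R) = 2·TP/(2·TP+FP+FN) = 84/(84+45+10) = 84/139 = 0.6043

0.6043


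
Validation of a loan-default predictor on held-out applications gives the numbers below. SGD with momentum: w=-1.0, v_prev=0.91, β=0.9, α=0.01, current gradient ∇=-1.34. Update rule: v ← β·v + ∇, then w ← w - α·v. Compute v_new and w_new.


v_new = 0.9·0.91 - 1.34 = 0.819 - 1.34 = -0.521
w_new = -1.0 - 0.01·-0.521 = -1.0 + 0.00521 = -0.99479

v_new=-0.521, w_new=-0.99479


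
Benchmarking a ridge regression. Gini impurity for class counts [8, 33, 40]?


Probabilities: [8/81, 33/81, 40/81] ≈ [0.0988, 0.4074, 0.4938]
Σpᵢ² = (64 + 1089 + 1600)/81² = 2753/6561
Gini = 1 - Σpᵢ² = 1 - 2753/6561 = 0.5804

0.5804


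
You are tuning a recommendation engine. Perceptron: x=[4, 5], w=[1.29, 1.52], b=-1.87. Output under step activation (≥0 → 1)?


z = (4)·(1.29) + (5)·(1.52) - 1.87
  = 10.89
step(z) = 1 (z≥0)

1


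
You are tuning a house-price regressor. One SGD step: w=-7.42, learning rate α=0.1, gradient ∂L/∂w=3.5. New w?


w_new = w - α·∇
= -7.42 - 0.1·3.5
= -7.42 - 0.35
= -7.77

-7.77


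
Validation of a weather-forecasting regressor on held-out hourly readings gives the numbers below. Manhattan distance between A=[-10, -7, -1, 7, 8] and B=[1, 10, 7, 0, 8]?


d = |-10-1| + |-7-10| + |-1-7| + |7-0| + |8-8|
  = 11 + 17 + 8 + 7 + 0
  = 43

43


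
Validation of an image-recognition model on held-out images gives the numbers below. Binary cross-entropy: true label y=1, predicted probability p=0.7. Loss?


BCE = -[y·ln(p) + (1-y)·ln(1-p)]
= -1·ln(0.7) - 0
= -ln(0.7) = 0.3567

0.3567


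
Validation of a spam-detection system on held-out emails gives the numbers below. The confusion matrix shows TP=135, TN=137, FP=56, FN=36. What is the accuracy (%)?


Accuracy = (TP+TN)/(TP+TN+FP+FN)
= (135+137)/(364)
= 272/364 = 74.73%

74.73%


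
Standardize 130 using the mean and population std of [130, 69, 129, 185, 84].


μ = 119.4, σ = 40.746
z = (130 - 119.4)/40.746 = 0.2601

0.2601


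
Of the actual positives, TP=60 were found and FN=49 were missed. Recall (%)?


Recall = TP/(TP+FN)
= 60/(60+49)
= 60/109 = 55.05%

55.05%


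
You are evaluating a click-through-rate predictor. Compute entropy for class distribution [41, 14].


Probabilities: [41/55, 14/55] ≈ [0.7455, 0.2545]
H = -((41/55)·log₂(41/55) + (14/55)·log₂(14/55))
  = 0.8184 bits

0.8184 bits


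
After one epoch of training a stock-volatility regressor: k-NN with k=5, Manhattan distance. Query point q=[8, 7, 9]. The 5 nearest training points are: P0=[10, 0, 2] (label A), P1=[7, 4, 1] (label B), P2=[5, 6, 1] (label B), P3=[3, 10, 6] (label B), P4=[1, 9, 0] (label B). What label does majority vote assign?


d(q,P0) = 16  (label A)
d(q,P1) = 12  (label B)
d(q,P2) = 12  (label B)
d(q,P3) = 11  (label B)
d(q,P4) = 18  (label B)
Votes: A=1, B=4
Majority → B

B


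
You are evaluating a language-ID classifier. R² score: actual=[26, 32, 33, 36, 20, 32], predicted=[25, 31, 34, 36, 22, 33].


ȳ = 29.8333
SS_res = Σ(y-ŷ)² = 8
SS_tot = Σ(y-ȳ)² = 168.83
R² = 1 - SS_res/SS_tot = 1 - 0.0474 = 0.9526

0.9526


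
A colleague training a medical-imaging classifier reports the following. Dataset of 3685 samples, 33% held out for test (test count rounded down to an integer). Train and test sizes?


Test = ⌊3685·33/100⌋ = 1216
Train = 3685 - 1216 = 2469

Train: 2469, Test: 1216


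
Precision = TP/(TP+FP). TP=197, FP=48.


Precision = TP/(TP+FP)
= 197/(197+48)
= 197/245 = 80.41%

80.41%


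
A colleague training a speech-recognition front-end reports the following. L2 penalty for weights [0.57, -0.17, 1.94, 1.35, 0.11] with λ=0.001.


‖w‖₂² = (0.57)² + (-0.17)² + (1.94)² + (1.35)² + (0.11)²
     = 0.3249 + 0.0289 + 3.7636 + 1.8225 + 0.0121
     = 5.952
λ·‖w‖₂² = 0.001·5.952 = 0.005952

0.005952


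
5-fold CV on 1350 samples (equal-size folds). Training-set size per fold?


Fold size = 1350/5 = 270
Training per fold = 1350 - 270 = 1080

1080


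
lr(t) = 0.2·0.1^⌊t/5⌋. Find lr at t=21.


n_drops = ⌊21/5⌋ = 4
lr = 0.2·0.1^4 = 0.2·0.0001 = 0.00002

0.00002


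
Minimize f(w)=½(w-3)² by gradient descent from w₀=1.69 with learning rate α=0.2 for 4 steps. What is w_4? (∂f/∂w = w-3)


step 1: grad = 1.69-3 = -1.31; w = 1.69 - 0.2·(-1.31) = 1.952
step 2: grad = 1.952-3 = -1.048; w = 1.952 - 0.2·(-1.048) = 2.1616
step 3: grad = 2.1616-3 = -0.8384; w = 2.1616 - 0.2·(-0.8384) = 2.32928
step 4: grad = 2.32928-3 = -0.67072; w = 2.32928 - 0.2·(-0.67072) = 2.463424

2.463424


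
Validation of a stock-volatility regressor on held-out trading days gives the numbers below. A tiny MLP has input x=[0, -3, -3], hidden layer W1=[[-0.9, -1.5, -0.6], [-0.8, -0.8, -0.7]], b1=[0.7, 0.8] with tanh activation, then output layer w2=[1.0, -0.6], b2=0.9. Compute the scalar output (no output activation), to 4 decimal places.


z1[0] = (-0.9)·(0) + (-1.5)·(-3) + (-0.6)·(-3) + 0.7 = 7.0
z1[1] = (-0.8)·(0) + (-0.8)·(-3) + (-0.7)·(-3) + 0.8 = 5.3
h = tanh(z1) = [1.0, 1.0]
output = (1.0)·(1.0) + (-0.6)·(1.0) + 0.9 = 1.3

1.3


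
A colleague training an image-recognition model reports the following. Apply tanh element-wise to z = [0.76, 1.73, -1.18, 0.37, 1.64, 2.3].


tanh(0.76) = 0.6411
tanh(1.73) = 0.9391
tanh(-1.18) = -0.8275
tanh(0.37) = 0.354
tanh(1.64) = 0.9275
tanh(2.3) = 0.9801
result = [0.6411, 0.9391, -0.8275, 0.354, 0.9275, 0.9801]

[0.6411, 0.9391, -0.8275, 0.354, 0.9275, 0.9801]


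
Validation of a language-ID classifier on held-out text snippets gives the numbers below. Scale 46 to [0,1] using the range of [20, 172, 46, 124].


min=20, max=172
(46-20)/(172-20) = 26/152 = 0.1711

0.1711


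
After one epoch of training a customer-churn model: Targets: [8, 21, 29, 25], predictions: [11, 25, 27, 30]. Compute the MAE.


Absolute errors: |8-11|=3, |21-25|=4, |29-27|=2, |25-30|=5
Sum = 14
MAE = 14/4 = 7/2

7/2


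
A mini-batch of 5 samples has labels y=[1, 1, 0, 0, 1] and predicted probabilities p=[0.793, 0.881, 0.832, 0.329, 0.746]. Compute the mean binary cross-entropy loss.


L[0] = -ln(0.793) = 0.2319
L[1] = -ln(0.881) = 0.1267
L[2] = -ln(1-0.832) = -ln(0.168) = 1.7838
L[3] = -ln(1-0.329) = -ln(0.671) = 0.399
L[4] = -ln(0.746) = 0.293
mean = (0.2319 + 0.1267 + 1.7838 + 0.399 + 0.293)/5 = 0.5669

0.5669


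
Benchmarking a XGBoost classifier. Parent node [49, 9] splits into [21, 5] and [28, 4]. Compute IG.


Parent = [49, 9], H_parent = 0.6226
H_left = 0.7063 (n=26), H_right = 0.5436 (n=32)
H_children = (26/58)·0.7063 + (32/58)·0.5436 = 0.6165
IG = 0.6226 - 0.6165 = 0.0061

0.0061


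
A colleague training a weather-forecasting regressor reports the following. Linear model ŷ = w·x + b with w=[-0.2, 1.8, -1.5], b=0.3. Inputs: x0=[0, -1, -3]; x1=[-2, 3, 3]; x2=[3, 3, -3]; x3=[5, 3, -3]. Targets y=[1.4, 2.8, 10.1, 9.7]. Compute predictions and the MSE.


ŷ0 = (-0.2)·(0) + (1.8)·(-1) + (-1.5)·(-3) + 0.3 = 3.0
ŷ1 = (-0.2)·(-2) + (1.8)·(3) + (-1.5)·(3) + 0.3 = 1.6
ŷ2 = (-0.2)·(3) + (1.8)·(3) + (-1.5)·(-3) + 0.3 = 9.6
ŷ3 = (-0.2)·(5) + (1.8)·(3) + (-1.5)·(-3) + 0.3 = 9.2
errors² = [2.56, 1.44, 0.25, 0.25]
MSE = 4.5000/4 = 1.125

1.125


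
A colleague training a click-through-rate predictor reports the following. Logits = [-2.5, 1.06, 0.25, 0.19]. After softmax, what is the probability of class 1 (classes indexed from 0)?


Exponentials: e^-2.5=0.0821, e^1.06=2.8864, e^0.25=1.284, e^0.19=1.2092
Sum = 5.4617
Softmax = [0.015, 0.5285, 0.2351, 0.2214]
p[1] = 2.8864/5.4617 = 0.5285

0.5285


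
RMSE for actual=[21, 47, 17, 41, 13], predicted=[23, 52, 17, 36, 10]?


MSE = 63/5 = 12.6
RMSE = √(63/5) = 3.5496

3.5496


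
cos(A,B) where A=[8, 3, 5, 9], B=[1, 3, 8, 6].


A·B = 8·1 + 3·3 + 5·8 + 9·6 = 111
‖A‖ = √179 = 13.3791, ‖B‖ = √110 = 10.4881
cos = 111/(√179·√110) = 111/√19690 = 0.791

0.791


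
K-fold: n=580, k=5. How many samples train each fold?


Fold size = 580/5 = 116
Training per fold = 580 - 116 = 464

464


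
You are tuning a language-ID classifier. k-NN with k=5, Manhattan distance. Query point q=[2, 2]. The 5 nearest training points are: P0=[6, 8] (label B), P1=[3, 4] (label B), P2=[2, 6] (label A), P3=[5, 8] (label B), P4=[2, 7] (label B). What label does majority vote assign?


d(q,P0) = 10  (label B)
d(q,P1) = 3  (label B)
d(q,P2) = 4  (label A)
d(q,P3) = 9  (label B)
d(q,P4) = 5  (label B)
Votes: A=1, B=4
Majority → B

B


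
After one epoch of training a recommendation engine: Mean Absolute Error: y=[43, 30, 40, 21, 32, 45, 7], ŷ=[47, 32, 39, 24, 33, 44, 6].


Absolute errors: |43-47|=4, |30-32|=2, |40-39|=1, |21-24|=3, |32-33|=1, |45-44|=1, |7-6|=1
Sum = 13
MAE = 13/7 = 13/7

13/7


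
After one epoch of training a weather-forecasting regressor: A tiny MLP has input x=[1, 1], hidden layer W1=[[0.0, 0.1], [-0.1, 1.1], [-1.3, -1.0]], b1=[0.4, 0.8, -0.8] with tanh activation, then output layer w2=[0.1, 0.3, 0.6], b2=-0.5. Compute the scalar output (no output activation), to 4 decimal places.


z1[0] = (0.0)·(1) + (0.1)·(1) + 0.4 = 0.5
z1[1] = (-0.1)·(1) + (1.1)·(1) + 0.8 = 1.8
z1[2] = (-1.3)·(1) + (-1.0)·(1) - 0.8 = -3.1
h = tanh(z1) = [0.4621, 0.9468, -0.9959]
output = (0.1)·(0.4621) + (0.3)·(0.9468) + (0.6)·(-0.9959) - 0.5 = -0.7673

-0.7673


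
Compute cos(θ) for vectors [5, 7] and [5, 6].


A·B = 5·5 + 7·6 = 67
‖A‖ = √74 = 8.6023, ‖B‖ = √61 = 7.8102
cos = 67/(√74·√61) = 67/√4514 = 0.9972

0.9972


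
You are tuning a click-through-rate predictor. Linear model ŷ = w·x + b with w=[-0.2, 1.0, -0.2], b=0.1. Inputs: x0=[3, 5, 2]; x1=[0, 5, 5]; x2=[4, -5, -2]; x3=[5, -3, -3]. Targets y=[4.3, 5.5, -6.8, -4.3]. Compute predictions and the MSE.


ŷ0 = (-0.2)·(3) + (1.0)·(5) + (-0.2)·(2) + 0.1 = 4.1
ŷ1 = (-0.2)·(0) + (1.0)·(5) + (-0.2)·(5) + 0.1 = 4.1
ŷ2 = (-0.2)·(4) + (1.0)·(-5) + (-0.2)·(-2) + 0.1 = -5.3
ŷ3 = (-0.2)·(5) + (1.0)·(-3) + (-0.2)·(-3) + 0.1 = -3.3
errors² = [0.04, 1.96, 2.25, 1.0]
MSE = 5.2500/4 = 1.3125

1.3125


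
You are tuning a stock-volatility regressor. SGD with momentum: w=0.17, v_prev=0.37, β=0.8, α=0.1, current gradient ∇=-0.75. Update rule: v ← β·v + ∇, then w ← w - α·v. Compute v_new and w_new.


v_new = 0.8·0.37 - 0.75 = 0.296 - 0.75 = -0.454
w_new = 0.17 - 0.1·-0.454 = 0.17 + 0.0454 = 0.2154

v_new=-0.454, w_new=0.2154


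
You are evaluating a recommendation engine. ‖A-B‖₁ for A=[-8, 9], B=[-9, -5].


d = |-8+ 9| + |9+ 5|
  = 1 + 14
  = 15

15


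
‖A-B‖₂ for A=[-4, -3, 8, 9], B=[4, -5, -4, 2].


d = √((-4-4)² + (-3+ 5)² + (8+ 4)² + (9-2)²)
  = √(64 + 4 + 144 + 49)
  = √261 = 16.1555

16.1555


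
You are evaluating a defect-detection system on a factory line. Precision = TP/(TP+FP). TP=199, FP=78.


Precision = TP/(TP+FP)
= 199/(199+78)
= 199/277 = 71.84%

71.84%


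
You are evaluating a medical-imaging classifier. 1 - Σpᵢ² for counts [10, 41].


Probabilities: [10/51, 41/51] ≈ [0.1961, 0.8039]
Σpᵢ² = (100 + 1681)/51² = 1781/2601
Gini = 1 - Σpᵢ² = 1 - 1781/2601 = 0.3153

0.3153


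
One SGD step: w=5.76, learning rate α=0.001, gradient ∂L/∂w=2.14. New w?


w_new = w - α·∇
= 5.76 - 0.001·2.14
= 5.76 - 0.00214
= 5.75786

5.75786
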